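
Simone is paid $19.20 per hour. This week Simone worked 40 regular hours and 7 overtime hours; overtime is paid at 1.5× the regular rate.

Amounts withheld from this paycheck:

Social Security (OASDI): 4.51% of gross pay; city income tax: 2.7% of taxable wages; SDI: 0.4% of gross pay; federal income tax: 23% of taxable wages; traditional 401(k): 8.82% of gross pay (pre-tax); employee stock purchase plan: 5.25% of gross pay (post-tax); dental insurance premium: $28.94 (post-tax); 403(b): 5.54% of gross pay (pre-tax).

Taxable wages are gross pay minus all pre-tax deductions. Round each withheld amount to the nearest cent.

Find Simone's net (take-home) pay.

$489.51

Regular pay: 40 × $19.20 = $768.00
Overtime pay: 7 × $19.20 × 1.5 = $201.60
Gross pay = $768.00 + $201.60 = $969.60
Traditional 401(k): $969.60 × 0.0882 = $85.52
403(b): $969.60 × 0.0554 = $53.72
Pre-tax total = $85.52 + $53.72 = $139.24
Taxable wages = $969.60 − $139.24 = $830.36
Federal income tax: $830.36 × 0.23 = $190.98
City income tax: $830.36 × 0.027 = $22.42
Social Security (OASDI): $969.60 × 0.0451 = $43.73
SDI: $969.60 × 0.004 = $3.88
Dental insurance premium: $28.94
Employee stock purchase plan: $969.60 × 0.0525 = $50.90
Total deductions = $85.52 + $53.72 + $190.98 + $22.42 + $43.73 + $3.88 + $28.94 + $50.90 = $480.09
Net pay = $969.60 − $480.09 = $489.51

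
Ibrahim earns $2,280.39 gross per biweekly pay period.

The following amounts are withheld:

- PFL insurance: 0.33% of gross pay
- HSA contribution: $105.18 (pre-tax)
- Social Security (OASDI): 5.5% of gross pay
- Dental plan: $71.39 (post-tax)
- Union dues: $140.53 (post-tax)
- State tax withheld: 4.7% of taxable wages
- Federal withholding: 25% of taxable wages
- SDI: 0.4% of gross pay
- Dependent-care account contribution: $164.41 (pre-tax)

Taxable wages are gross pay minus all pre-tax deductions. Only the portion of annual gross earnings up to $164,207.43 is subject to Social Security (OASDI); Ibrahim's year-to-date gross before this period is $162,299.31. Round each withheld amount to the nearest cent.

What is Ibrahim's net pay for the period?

$1,080.07

Dependent-care account contribution: $164.41
HSA contribution: $105.18
Pre-tax total = $164.41 + $105.18 = $269.59
Taxable wages = $2,280.39 − $269.59 = $2,010.80
State tax withheld: $2,010.80 × 0.047 = $94.51
Federal withholding: $2,010.80 × 0.25 = $502.70
PFL insurance: $2,280.39 × 0.0033 = $7.53
Social Security (OASDI): only $164,207.43 − $162,299.31 = $1,908.12 of this check is subject → $1,908.12 × 0.055 = $104.95
SDI: $2,280.39 × 0.004 = $9.12
Union dues: $140.53
Dental plan: $71.39
Total deductions = $164.41 + $105.18 + $94.51 + $502.70 + $7.53 + $104.95 + $9.12 + $140.53 + $71.39 = $1,200.32
Net pay = $2,280.39 − $1,200.32 = $1,080.07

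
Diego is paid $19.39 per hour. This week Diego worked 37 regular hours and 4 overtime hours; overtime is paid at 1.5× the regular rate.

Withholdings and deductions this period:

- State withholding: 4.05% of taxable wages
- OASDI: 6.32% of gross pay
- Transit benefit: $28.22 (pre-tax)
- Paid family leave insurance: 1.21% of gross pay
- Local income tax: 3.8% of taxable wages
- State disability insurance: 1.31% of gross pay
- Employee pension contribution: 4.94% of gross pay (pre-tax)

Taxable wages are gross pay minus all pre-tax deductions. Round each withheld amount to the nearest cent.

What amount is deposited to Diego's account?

$630.65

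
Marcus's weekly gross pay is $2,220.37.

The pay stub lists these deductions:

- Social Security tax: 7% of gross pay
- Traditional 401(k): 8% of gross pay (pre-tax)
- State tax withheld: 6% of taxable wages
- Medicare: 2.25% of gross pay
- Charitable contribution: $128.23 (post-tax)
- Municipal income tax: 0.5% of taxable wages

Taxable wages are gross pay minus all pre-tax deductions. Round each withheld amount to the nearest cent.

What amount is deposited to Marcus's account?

$1,576.35

Traditional 401(k): $2,220.37 × 0.08 = $177.63
Taxable wages = $2,220.37 − $177.63 = $2,042.74
Municipal income tax: $2,042.74 × 0.005 = $10.21
State tax withheld: $2,042.74 × 0.06 = $122.56
Medicare: $2,220.37 × 0.0225 = $49.96
Social Security tax: $2,220.37 × 0.07 = $155.43
Charitable contribution: $128.23
Total deductions = $177.63 + $10.21 + $122.56 + $49.96 + $155.43 + $128.23 = $644.02
Net pay = $2,220.37 − $644.02 = $1,576.35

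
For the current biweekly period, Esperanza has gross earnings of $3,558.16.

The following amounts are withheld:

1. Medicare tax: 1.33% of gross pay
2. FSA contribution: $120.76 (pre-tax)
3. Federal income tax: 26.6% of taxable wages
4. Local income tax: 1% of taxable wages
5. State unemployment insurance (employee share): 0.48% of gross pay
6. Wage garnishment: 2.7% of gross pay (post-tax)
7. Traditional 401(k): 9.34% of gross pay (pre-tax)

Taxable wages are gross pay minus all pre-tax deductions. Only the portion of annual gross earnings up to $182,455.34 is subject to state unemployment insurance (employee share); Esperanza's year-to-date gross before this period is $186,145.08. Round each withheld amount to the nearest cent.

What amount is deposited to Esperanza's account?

$2,104.68

FSA contribution: $120.76
Traditional 401(k): $3,558.16 × 0.0934 = $332.33
Pre-tax total = $120.76 + $332.33 = $453.09
Taxable wages = $3,558.16 − $453.09 = $3,105.07
Federal income tax: $3,105.07 × 0.266 = $825.95
Local income tax: $3,105.07 × 0.01 = $31.05
Medicare tax: $3,558.16 × 0.0133 = $47.32
State unemployment insurance (employee share): annual cap $182,455.34 already reached (YTD $186,145.08), so $0.00
Wage garnishment: $3,558.16 × 0.027 = $96.07
Total deductions = $120.76 + $332.33 + $825.95 + $31.05 + $47.32 + $0.00 + $96.07 = $1,453.48
Net pay = $3,558.16 − $1,453.48 = $2,104.68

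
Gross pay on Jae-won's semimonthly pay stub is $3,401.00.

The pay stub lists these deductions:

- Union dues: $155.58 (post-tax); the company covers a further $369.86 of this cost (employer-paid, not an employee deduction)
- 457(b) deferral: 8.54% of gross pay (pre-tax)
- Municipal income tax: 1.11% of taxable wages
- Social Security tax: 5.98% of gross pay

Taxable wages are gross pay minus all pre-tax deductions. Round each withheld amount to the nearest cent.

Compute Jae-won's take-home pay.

$2,717.06

457(b) deferral: $3,401.00 × 0.0854 = $290.45
Taxable wages = $3,401.00 − $290.45 = $3,110.55
Municipal income tax: $3,110.55 × 0.0111 = $34.53
Social Security tax: $3,401.00 × 0.0598 = $203.38
Union dues: $155.58
(Employer's $369.86 toward union dues is not withheld from the employee.)
Total deductions = $290.45 + $34.53 + $203.38 + $155.58 = $683.94
Net pay = $3,401.00 − $683.94 = $2,717.06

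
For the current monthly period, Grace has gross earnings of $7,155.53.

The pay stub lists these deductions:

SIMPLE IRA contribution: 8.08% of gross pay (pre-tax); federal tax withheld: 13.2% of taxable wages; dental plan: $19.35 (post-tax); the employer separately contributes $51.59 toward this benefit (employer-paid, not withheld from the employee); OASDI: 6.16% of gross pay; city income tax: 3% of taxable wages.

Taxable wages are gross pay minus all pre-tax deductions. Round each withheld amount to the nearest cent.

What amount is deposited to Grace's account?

SIMPLE IRA contribution: $7,155.53 × 0.0808 = $578.17
Taxable wages = $7,155.53 − $578.17 = $6,577.36
Federal tax withheld: $6,577.36 × 0.132 = $868.21
City income tax: $6,577.36 × 0.03 = $197.32
OASDI: $7,155.53 × 0.0616 = $440.78
Dental plan: $19.35
(Employer's $51.59 toward dental plan is not withheld from the employee.)
Total deductions = $578.17 + $868.21 + $197.32 + $440.78 + $19.35 = $2,103.83
Net pay = $7,155.53 − $2,103.83 = $5,051.70

$5,051.70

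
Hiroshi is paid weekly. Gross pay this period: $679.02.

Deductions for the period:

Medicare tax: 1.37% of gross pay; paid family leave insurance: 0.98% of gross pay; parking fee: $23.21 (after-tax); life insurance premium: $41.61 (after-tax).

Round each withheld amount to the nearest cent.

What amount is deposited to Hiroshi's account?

$598.25

Paid family leave insurance: $679.02 × 0.0098 = $6.65
Medicare tax: $679.02 × 0.0137 = $9.30
Parking fee: $23.21
Life insurance premium: $41.61
Total deductions = $6.65 + $9.30 + $23.21 + $41.61 = $80.77
Net pay = $679.02 − $80.77 = $598.25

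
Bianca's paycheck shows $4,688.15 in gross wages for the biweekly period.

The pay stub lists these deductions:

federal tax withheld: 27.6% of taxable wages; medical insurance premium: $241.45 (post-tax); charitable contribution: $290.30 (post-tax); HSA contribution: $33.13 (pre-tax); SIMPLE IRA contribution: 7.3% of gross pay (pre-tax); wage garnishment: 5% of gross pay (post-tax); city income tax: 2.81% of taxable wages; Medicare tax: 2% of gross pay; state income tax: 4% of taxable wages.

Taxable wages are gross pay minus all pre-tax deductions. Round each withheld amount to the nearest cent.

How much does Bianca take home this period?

$1,968.84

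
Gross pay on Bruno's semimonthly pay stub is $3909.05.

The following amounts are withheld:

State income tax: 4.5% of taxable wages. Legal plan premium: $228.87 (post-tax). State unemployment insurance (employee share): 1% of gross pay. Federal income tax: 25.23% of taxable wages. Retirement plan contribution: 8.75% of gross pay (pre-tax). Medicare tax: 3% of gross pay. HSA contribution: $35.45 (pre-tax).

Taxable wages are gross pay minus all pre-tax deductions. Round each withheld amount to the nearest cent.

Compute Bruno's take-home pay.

Retirement plan contribution: $3909.05 × 0.0875 = $342.04
HSA contribution: $35.45
Pre-tax total = $342.04 + $35.45 = $377.49
Taxable wages = $3909.05 − $377.49 = $3531.56
Federal income tax: $3531.56 × 0.2523 = $891.01
State income tax: $3531.56 × 0.045 = $158.92
Medicare tax: $3909.05 × 0.03 = $117.27
State unemployment insurance (employee share): $3909.05 × 0.01 = $39.09
Legal plan premium: $228.87
Total deductions = $342.04 + $35.45 + $891.01 + $158.92 + $117.27 + $39.09 + $228.87 = $1812.65
Net pay = $3909.05 − $1812.65 = $2096.40

$2096.40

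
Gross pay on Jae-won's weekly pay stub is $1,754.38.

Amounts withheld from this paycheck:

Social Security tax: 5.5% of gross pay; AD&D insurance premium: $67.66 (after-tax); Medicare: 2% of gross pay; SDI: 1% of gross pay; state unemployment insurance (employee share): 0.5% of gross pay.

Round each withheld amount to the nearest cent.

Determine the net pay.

SDI: $1,754.38 × 0.01 = $17.54
State unemployment insurance (employee share): $1,754.38 × 0.005 = $8.77
Medicare: $1,754.38 × 0.02 = $35.09
Social Security tax: $1,754.38 × 0.055 = $96.49
AD&D insurance premium: $67.66
Total deductions = $17.54 + $8.77 + $35.09 + $96.49 + $67.66 = $225.55
Net pay = $1,754.38 − $225.55 = $1,528.83

$1,528.83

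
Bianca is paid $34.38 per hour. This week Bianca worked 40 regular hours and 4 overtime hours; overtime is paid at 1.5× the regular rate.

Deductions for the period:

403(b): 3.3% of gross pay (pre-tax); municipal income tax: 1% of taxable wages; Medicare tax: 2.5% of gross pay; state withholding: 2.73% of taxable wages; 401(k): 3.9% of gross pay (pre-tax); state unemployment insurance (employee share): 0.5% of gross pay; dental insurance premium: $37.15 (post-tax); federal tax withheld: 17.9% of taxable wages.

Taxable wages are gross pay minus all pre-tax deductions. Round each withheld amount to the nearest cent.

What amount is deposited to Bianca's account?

$1,065.56

Regular pay: 40 × $34.38 = $1,375.20
Overtime pay: 4 × $34.38 × 1.5 = $206.28
Gross pay = $1,375.20 + $206.28 = $1,581.48
401(k): $1,581.48 × 0.039 = $61.68
403(b): $1,581.48 × 0.033 = $52.19
Pre-tax total = $61.68 + $52.19 = $113.87
Taxable wages = $1,581.48 − $113.87 = $1,467.61
Municipal income tax: $1,467.61 × 0.01 = $14.68
State withholding: $1,467.61 × 0.0273 = $40.07
Federal tax withheld: $1,467.61 × 0.179 = $262.70
State unemployment insurance (employee share): $1,581.48 × 0.005 = $7.91
Medicare tax: $1,581.48 × 0.025 = $39.54
Dental insurance premium: $37.15
Total deductions = $61.68 + $52.19 + $14.68 + $40.07 + $262.70 + $7.91 + $39.54 + $37.15 = $515.92
Net pay = $1,581.48 − $515.92 = $1,065.56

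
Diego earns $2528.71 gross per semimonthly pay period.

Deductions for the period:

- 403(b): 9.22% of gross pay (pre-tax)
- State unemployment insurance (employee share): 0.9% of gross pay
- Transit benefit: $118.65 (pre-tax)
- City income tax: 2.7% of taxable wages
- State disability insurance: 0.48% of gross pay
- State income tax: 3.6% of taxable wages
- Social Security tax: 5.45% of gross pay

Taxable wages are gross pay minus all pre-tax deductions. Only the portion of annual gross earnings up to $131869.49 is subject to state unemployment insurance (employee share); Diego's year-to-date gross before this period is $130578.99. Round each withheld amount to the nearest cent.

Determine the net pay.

403(b): $2528.71 × 0.0922 = $233.15
Transit benefit: $118.65
Pre-tax total = $233.15 + $118.65 = $351.80
Taxable wages = $2528.71 − $351.80 = $2176.91
City income tax: $2176.91 × 0.027 = $58.78
State income tax: $2176.91 × 0.036 = $78.37
Social Security tax: $2528.71 × 0.0545 = $137.81
State disability insurance: $2528.71 × 0.0048 = $12.14
State unemployment insurance (employee share): only $131869.49 − $130578.99 = $1290.50 of this check is subject → $1290.50 × 0.009 = $11.61
Total deductions = $233.15 + $118.65 + $58.78 + $78.37 + $137.81 + $12.14 + $11.61 = $650.51
Net pay = $2528.71 − $650.51 = $1878.20

$1878.20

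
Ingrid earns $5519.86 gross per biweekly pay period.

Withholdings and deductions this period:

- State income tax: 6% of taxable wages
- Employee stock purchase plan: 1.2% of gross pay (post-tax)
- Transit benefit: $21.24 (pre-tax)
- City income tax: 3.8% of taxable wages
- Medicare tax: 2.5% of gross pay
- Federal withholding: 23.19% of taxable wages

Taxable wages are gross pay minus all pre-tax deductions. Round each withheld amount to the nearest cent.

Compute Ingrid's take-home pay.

$3480.38

Transit benefit: $21.24
Taxable wages = $5519.86 − $21.24 = $5498.62
Federal withholding: $5498.62 × 0.2319 = $1275.13
City income tax: $5498.62 × 0.038 = $208.95
State income tax: $5498.62 × 0.06 = $329.92
Medicare tax: $5519.86 × 0.025 = $138.00
Employee stock purchase plan: $5519.86 × 0.012 = $66.24
Total deductions = $21.24 + $1275.13 + $208.95 + $329.92 + $138.00 + $66.24 = $2039.48
Net pay = $5519.86 − $2039.48 = $3480.38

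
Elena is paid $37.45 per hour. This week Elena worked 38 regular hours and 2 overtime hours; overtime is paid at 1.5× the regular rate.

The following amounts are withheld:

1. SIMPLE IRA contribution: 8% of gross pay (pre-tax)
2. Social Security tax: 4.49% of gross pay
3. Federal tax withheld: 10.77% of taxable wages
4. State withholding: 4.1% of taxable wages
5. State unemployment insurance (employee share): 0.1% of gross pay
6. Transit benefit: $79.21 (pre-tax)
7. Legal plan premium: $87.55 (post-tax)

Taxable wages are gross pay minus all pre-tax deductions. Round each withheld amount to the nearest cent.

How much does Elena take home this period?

Regular pay: 38 × $37.45 = $1,423.10
Overtime pay: 2 × $37.45 × 1.5 = $112.35
Gross pay = $1,423.10 + $112.35 = $1,535.45
Transit benefit: $79.21
SIMPLE IRA contribution: $1,535.45 × 0.08 = $122.84
Pre-tax total = $79.21 + $122.84 = $202.05
Taxable wages = $1,535.45 − $202.05 = $1,333.40
State withholding: $1,333.40 × 0.041 = $54.67
Federal tax withheld: $1,333.40 × 0.1077 = $143.61
State unemployment insurance (employee share): $1,535.45 × 0.001 = $1.54
Social Security tax: $1,535.45 × 0.0449 = $68.94
Legal plan premium: $87.55
Total deductions = $79.21 + $122.84 + $54.67 + $143.61 + $1.54 + $68.94 + $87.55 = $558.36
Net pay = $1,535.45 − $558.36 = $977.09

$977.09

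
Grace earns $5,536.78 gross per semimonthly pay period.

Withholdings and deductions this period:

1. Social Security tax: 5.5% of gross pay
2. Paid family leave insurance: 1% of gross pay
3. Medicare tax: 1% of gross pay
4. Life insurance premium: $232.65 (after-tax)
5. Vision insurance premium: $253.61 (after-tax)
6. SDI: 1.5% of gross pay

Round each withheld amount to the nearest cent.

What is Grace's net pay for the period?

SDI: $5,536.78 × 0.015 = $83.05
Social Security tax: $5,536.78 × 0.055 = $304.52
Paid family leave insurance: $5,536.78 × 0.01 = $55.37
Medicare tax: $5,536.78 × 0.01 = $55.37
Life insurance premium: $232.65
Vision insurance premium: $253.61
Total deductions = $83.05 + $304.52 + $55.37 + $55.37 + $232.65 + $253.61 = $984.57
Net pay = $5,536.78 − $984.57 = $4,552.21

$4,552.21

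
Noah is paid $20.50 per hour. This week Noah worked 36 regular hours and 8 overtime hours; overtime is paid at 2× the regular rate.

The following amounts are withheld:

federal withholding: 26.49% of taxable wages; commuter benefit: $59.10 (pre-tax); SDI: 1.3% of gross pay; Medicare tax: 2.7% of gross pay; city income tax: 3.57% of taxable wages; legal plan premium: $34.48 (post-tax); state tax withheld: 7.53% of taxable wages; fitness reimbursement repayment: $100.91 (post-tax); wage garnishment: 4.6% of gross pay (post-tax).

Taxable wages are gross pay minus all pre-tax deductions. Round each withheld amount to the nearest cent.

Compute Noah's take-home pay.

Regular pay: 36 × $20.50 = $738.00
Overtime pay: 8 × $20.50 × 2 = $328.00
Gross pay = $738.00 + $328.00 = $1,066.00
Commuter benefit: $59.10
Taxable wages = $1,066.00 − $59.10 = $1,006.90
City income tax: $1,006.90 × 0.0357 = $35.95
Federal withholding: $1,006.90 × 0.2649 = $266.73
State tax withheld: $1,006.90 × 0.0753 = $75.82
SDI: $1,066.00 × 0.013 = $13.86
Medicare tax: $1,066.00 × 0.027 = $28.78
Legal plan premium: $34.48
Fitness reimbursement repayment: $100.91
Wage garnishment: $1,066.00 × 0.046 = $49.04
Total deductions = $59.10 + $35.95 + $266.73 + $75.82 + $13.86 + $28.78 + $34.48 + $100.91 + $49.04 = $664.67
Net pay = $1,066.00 − $664.67 = $401.33

$401.33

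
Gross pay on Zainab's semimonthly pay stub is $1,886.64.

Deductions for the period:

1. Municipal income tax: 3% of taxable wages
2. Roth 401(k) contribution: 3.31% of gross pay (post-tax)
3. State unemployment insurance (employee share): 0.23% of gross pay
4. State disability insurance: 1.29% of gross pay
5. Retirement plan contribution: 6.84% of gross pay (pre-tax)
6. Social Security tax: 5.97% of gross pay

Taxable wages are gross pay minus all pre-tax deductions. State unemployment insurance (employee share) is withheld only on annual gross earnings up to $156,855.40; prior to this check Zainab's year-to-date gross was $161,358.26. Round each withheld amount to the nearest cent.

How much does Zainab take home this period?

$1,505.44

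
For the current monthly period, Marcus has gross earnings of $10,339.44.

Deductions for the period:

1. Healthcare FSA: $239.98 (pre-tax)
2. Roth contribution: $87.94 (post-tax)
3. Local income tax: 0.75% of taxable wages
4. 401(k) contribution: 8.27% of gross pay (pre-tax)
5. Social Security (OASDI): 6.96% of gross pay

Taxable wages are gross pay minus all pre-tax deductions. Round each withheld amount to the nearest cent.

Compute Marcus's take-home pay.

$8,367.49

Healthcare FSA: $239.98
401(k) contribution: $10,339.44 × 0.0827 = $855.07
Pre-tax total = $239.98 + $855.07 = $1,095.05
Taxable wages = $10,339.44 − $1,095.05 = $9,244.39
Local income tax: $9,244.39 × 0.0075 = $69.33
Social Security (OASDI): $10,339.44 × 0.0696 = $719.63
Roth contribution: $87.94
Total deductions = $239.98 + $855.07 + $69.33 + $719.63 + $87.94 = $1,971.95
Net pay = $10,339.44 − $1,971.95 = $8,367.49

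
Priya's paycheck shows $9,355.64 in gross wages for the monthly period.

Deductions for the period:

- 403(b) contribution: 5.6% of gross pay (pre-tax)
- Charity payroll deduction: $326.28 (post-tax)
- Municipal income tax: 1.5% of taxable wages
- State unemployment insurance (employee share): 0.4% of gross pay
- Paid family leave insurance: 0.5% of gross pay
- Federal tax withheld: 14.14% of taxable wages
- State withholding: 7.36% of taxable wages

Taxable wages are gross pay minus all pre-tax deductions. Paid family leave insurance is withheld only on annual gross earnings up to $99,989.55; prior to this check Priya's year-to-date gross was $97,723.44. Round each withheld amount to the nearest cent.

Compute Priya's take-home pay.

403(b) contribution: $9,355.64 × 0.056 = $523.92
Taxable wages = $9,355.64 − $523.92 = $8,831.72
Municipal income tax: $8,831.72 × 0.015 = $132.48
State withholding: $8,831.72 × 0.0736 = $650.01
Federal tax withheld: $8,831.72 × 0.1414 = $1,248.81
Paid family leave insurance: only $99,989.55 − $97,723.44 = $2,266.11 of this check is subject → $2,266.11 × 0.005 = $11.33
State unemployment insurance (employee share): $9,355.64 × 0.004 = $37.42
Charity payroll deduction: $326.28
Total deductions = $523.92 + $132.48 + $650.01 + $1,248.81 + $11.33 + $37.42 + $326.28 = $2,930.25
Net pay = $9,355.64 − $2,930.25 = $6,425.39

$6,425.39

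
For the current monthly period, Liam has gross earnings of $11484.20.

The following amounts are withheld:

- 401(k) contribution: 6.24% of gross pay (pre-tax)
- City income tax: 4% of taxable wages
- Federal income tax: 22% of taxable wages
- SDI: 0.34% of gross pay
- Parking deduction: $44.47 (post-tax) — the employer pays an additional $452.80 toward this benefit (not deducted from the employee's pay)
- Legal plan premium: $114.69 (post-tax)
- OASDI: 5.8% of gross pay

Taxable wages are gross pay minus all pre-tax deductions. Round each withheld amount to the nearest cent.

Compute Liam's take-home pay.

401(k) contribution: $11484.20 × 0.0624 = $716.61
Taxable wages = $11484.20 − $716.61 = $10767.59
Federal income tax: $10767.59 × 0.22 = $2368.87
City income tax: $10767.59 × 0.04 = $430.70
OASDI: $11484.20 × 0.058 = $666.08
SDI: $11484.20 × 0.0034 = $39.05
Parking deduction: $44.47
Legal plan premium: $114.69
(Employer's $452.80 toward parking deduction is not withheld from the employee.)
Total deductions = $716.61 + $2368.87 + $430.70 + $666.08 + $39.05 + $44.47 + $114.69 = $4380.47
Net pay = $11484.20 − $4380.47 = $7103.73

$7103.73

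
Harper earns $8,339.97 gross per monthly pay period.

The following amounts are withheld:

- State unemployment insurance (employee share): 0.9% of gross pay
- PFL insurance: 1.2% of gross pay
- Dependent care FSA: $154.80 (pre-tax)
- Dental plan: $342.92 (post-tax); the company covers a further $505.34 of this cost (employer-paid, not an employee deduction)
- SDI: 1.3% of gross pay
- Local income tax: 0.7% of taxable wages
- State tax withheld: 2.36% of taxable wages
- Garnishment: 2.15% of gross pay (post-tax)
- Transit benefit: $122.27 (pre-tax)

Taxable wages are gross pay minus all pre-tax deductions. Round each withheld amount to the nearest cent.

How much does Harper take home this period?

Transit benefit: $122.27
Dependent care FSA: $154.80
Pre-tax total = $122.27 + $154.80 = $277.07
Taxable wages = $8,339.97 − $277.07 = $8,062.90
Local income tax: $8,062.90 × 0.007 = $56.44
State tax withheld: $8,062.90 × 0.0236 = $190.28
SDI: $8,339.97 × 0.013 = $108.42
State unemployment insurance (employee share): $8,339.97 × 0.009 = $75.06
PFL insurance: $8,339.97 × 0.012 = $100.08
Garnishment: $8,339.97 × 0.0215 = $179.31
Dental plan: $342.92
(Employer's $505.34 toward dental plan is not withheld from the employee.)
Total deductions = $122.27 + $154.80 + $56.44 + $190.28 + $108.42 + $75.06 + $100.08 + $179.31 + $342.92 = $1,329.58
Net pay = $8,339.97 − $1,329.58 = $7,010.39

$7,010.39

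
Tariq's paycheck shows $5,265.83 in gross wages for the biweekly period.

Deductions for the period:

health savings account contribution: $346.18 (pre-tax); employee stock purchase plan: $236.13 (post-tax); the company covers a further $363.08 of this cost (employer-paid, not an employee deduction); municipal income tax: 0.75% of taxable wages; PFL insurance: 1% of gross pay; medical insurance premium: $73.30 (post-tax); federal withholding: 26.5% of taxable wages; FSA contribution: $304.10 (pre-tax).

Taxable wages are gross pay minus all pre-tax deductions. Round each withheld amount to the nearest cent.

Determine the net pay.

Health savings account contribution: $346.18
FSA contribution: $304.10
Pre-tax total = $346.18 + $304.10 = $650.28
Taxable wages = $5,265.83 − $650.28 = $4,615.55
Municipal income tax: $4,615.55 × 0.0075 = $34.62
Federal withholding: $4,615.55 × 0.265 = $1,223.12
PFL insurance: $5,265.83 × 0.01 = $52.66
Medical insurance premium: $73.30
Employee stock purchase plan: $236.13
(Employer's $363.08 toward employee stock purchase plan is not withheld from the employee.)
Total deductions = $346.18 + $304.10 + $34.62 + $1,223.12 + $52.66 + $73.30 + $236.13 = $2,270.11
Net pay = $5,265.83 − $2,270.11 = $2,995.72

$2,995.72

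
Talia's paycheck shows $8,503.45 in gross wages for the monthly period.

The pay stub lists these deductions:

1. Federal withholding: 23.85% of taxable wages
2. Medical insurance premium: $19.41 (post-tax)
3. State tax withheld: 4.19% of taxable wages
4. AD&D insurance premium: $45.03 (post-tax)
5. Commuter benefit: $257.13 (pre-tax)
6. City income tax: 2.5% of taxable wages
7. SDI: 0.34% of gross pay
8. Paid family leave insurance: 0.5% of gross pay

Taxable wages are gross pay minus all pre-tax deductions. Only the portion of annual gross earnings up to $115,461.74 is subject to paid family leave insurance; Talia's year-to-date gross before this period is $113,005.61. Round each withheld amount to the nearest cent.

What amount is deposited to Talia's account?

Commuter benefit: $257.13
Taxable wages = $8,503.45 − $257.13 = $8,246.32
City income tax: $8,246.32 × 0.025 = $206.16
State tax withheld: $8,246.32 × 0.0419 = $345.52
Federal withholding: $8,246.32 × 0.2385 = $1,966.75
Paid family leave insurance: only $115,461.74 − $113,005.61 = $2,456.13 of this check is subject → $2,456.13 × 0.005 = $12.28
SDI: $8,503.45 × 0.0034 = $28.91
Medical insurance premium: $19.41
AD&D insurance premium: $45.03
Total deductions = $257.13 + $206.16 + $345.52 + $1,966.75 + $12.28 + $28.91 + $19.41 + $45.03 = $2,881.19
Net pay = $8,503.45 − $2,881.19 = $5,622.26

$5,622.26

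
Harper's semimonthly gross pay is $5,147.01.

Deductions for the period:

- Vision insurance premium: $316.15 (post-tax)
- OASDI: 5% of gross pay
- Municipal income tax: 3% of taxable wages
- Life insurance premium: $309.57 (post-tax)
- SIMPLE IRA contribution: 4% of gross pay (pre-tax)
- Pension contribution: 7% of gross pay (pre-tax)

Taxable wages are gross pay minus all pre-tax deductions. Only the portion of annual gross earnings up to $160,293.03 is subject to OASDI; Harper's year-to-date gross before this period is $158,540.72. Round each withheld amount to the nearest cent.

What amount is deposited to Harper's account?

SIMPLE IRA contribution: $5,147.01 × 0.04 = $205.88
Pension contribution: $5,147.01 × 0.07 = $360.29
Pre-tax total = $205.88 + $360.29 = $566.17
Taxable wages = $5,147.01 − $566.17 = $4,580.84
Municipal income tax: $4,580.84 × 0.03 = $137.43
OASDI: only $160,293.03 − $158,540.72 = $1,752.31 of this check is subject → $1,752.31 × 0.05 = $87.62
Life insurance premium: $309.57
Vision insurance premium: $316.15
Total deductions = $205.88 + $360.29 + $137.43 + $87.62 + $309.57 + $316.15 = $1,416.94
Net pay = $5,147.01 − $1,416.94 = $3,730.07

$3,730.07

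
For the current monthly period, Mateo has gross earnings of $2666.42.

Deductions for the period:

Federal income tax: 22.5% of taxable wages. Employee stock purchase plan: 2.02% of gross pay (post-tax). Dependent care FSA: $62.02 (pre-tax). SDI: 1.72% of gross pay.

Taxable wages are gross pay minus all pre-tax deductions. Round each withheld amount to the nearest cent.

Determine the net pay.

$1918.69

Dependent care FSA: $62.02
Taxable wages = $2666.42 − $62.02 = $2604.40
Federal income tax: $2604.40 × 0.225 = $585.99
SDI: $2666.42 × 0.0172 = $45.86
Employee stock purchase plan: $2666.42 × 0.0202 = $53.86
Total deductions = $62.02 + $585.99 + $45.86 + $53.86 = $747.73
Net pay = $2666.42 − $747.73 = $1918.69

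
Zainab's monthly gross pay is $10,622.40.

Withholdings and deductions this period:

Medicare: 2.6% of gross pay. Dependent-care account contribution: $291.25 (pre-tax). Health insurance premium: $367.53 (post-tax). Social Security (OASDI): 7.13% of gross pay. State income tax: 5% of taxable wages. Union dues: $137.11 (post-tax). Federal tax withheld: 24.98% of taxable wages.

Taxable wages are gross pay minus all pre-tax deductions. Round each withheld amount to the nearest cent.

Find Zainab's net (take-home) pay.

$5,695.67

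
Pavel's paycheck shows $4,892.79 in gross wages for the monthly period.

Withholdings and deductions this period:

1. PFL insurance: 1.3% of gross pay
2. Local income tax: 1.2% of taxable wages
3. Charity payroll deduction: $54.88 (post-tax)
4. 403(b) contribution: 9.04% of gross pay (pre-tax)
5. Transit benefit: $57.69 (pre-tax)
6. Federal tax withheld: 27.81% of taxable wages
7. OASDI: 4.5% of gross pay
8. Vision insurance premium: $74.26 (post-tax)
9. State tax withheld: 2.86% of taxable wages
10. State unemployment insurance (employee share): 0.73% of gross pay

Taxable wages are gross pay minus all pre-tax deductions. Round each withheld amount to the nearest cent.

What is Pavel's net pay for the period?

$2,544.17

403(b) contribution: $4,892.79 × 0.0904 = $442.31
Transit benefit: $57.69
Pre-tax total = $442.31 + $57.69 = $500.00
Taxable wages = $4,892.79 − $500.00 = $4,392.79
State tax withheld: $4,392.79 × 0.0286 = $125.63
Local income tax: $4,392.79 × 0.012 = $52.71
Federal tax withheld: $4,392.79 × 0.2781 = $1,221.63
State unemployment insurance (employee share): $4,892.79 × 0.0073 = $35.72
OASDI: $4,892.79 × 0.045 = $220.18
PFL insurance: $4,892.79 × 0.013 = $63.61
Charity payroll deduction: $54.88
Vision insurance premium: $74.26
Total deductions = $442.31 + $57.69 + $125.63 + $52.71 + $1,221.63 + $35.72 + $220.18 + $63.61 + $54.88 + $74.26 = $2,348.62
Net pay = $4,892.79 − $2,348.62 = $2,544.17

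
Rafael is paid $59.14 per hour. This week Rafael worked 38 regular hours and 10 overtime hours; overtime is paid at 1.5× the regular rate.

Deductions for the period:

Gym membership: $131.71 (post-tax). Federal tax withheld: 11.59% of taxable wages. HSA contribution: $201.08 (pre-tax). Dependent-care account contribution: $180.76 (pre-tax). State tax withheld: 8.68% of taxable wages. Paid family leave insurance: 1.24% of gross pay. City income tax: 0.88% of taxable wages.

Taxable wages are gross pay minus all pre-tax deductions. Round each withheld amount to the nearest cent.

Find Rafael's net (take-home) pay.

Regular pay: 38 × $59.14 = $2,247.32
Overtime pay: 10 × $59.14 × 1.5 = $887.10
Gross pay = $2,247.32 + $887.10 = $3,134.42
Dependent-care account contribution: $180.76
HSA contribution: $201.08
Pre-tax total = $180.76 + $201.08 = $381.84
Taxable wages = $3,134.42 − $381.84 = $2,752.58
State tax withheld: $2,752.58 × 0.0868 = $238.92
Federal tax withheld: $2,752.58 × 0.1159 = $319.02
City income tax: $2,752.58 × 0.0088 = $24.22
Paid family leave insurance: $3,134.42 × 0.0124 = $38.87
Gym membership: $131.71
Total deductions = $180.76 + $201.08 + $238.92 + $319.02 + $24.22 + $38.87 + $131.71 = $1,134.58
Net pay = $3,134.42 − $1,134.58 = $1,999.84

$1,999.84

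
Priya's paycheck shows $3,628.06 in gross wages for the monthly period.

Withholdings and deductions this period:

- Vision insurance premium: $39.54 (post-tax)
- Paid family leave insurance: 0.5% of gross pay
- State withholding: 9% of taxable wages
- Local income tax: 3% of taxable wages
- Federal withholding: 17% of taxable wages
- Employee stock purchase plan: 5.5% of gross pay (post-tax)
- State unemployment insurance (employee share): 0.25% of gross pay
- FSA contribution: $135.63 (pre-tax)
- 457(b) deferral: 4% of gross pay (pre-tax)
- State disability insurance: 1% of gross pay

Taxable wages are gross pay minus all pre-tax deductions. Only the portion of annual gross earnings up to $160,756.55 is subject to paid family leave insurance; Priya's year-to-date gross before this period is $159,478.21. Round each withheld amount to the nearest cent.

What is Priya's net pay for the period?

$2,085.77

457(b) deferral: $3,628.06 × 0.04 = $145.12
FSA contribution: $135.63
Pre-tax total = $145.12 + $135.63 = $280.75
Taxable wages = $3,628.06 − $280.75 = $3,347.31
Federal withholding: $3,347.31 × 0.17 = $569.04
State withholding: $3,347.31 × 0.09 = $301.26
Local income tax: $3,347.31 × 0.03 = $100.42
State disability insurance: $3,628.06 × 0.01 = $36.28
Paid family leave insurance: only $160,756.55 − $159,478.21 = $1,278.34 of this check is subject → $1,278.34 × 0.005 = $6.39
State unemployment insurance (employee share): $3,628.06 × 0.0025 = $9.07
Employee stock purchase plan: $3,628.06 × 0.055 = $199.54
Vision insurance premium: $39.54
Total deductions = $145.12 + $135.63 + $569.04 + $301.26 + $100.42 + $36.28 + $6.39 + $9.07 + $199.54 + $39.54 = $1,542.29
Net pay = $3,628.06 − $1,542.29 = $2,085.77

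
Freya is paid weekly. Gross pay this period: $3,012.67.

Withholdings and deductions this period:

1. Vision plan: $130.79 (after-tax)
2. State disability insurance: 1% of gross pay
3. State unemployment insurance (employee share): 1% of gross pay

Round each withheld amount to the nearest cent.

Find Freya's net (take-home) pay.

$2,821.62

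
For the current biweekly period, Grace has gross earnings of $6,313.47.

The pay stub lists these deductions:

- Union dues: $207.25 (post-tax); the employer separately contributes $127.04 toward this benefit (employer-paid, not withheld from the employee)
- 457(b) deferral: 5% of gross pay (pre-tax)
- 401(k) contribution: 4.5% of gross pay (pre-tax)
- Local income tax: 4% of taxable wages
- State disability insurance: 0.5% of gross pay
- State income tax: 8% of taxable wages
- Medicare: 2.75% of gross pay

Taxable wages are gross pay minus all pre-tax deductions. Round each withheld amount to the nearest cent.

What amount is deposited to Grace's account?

457(b) deferral: $6,313.47 × 0.05 = $315.67
401(k) contribution: $6,313.47 × 0.045 = $284.11
Pre-tax total = $315.67 + $284.11 = $599.78
Taxable wages = $6,313.47 − $599.78 = $5,713.69
State income tax: $5,713.69 × 0.08 = $457.10
Local income tax: $5,713.69 × 0.04 = $228.55
Medicare: $6,313.47 × 0.0275 = $173.62
State disability insurance: $6,313.47 × 0.005 = $31.57
Union dues: $207.25
(Employer's $127.04 toward union dues is not withheld from the employee.)
Total deductions = $315.67 + $284.11 + $457.10 + $228.55 + $173.62 + $31.57 + $207.25 = $1,697.87
Net pay = $6,313.47 − $1,697.87 = $4,615.60

$4,615.60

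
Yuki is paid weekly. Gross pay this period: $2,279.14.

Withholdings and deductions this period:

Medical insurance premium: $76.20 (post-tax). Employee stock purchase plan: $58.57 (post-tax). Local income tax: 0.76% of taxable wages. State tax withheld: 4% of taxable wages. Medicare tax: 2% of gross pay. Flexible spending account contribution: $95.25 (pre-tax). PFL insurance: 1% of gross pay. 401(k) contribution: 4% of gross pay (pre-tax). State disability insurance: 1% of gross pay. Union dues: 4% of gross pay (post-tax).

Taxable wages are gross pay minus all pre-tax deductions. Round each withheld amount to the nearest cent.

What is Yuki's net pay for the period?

401(k) contribution: $2,279.14 × 0.04 = $91.17
Flexible spending account contribution: $95.25
Pre-tax total = $91.17 + $95.25 = $186.42
Taxable wages = $2,279.14 − $186.42 = $2,092.72
Local income tax: $2,092.72 × 0.0076 = $15.90
State tax withheld: $2,092.72 × 0.04 = $83.71
Medicare tax: $2,279.14 × 0.02 = $45.58
State disability insurance: $2,279.14 × 0.01 = $22.79
PFL insurance: $2,279.14 × 0.01 = $22.79
Employee stock purchase plan: $58.57
Medical insurance premium: $76.20
Union dues: $2,279.14 × 0.04 = $91.17
Total deductions = $91.17 + $95.25 + $15.90 + $83.71 + $45.58 + $22.79 + $22.79 + $58.57 + $76.20 + $91.17 = $603.13
Net pay = $2,279.14 − $603.13 = $1,676.01

$1,676.01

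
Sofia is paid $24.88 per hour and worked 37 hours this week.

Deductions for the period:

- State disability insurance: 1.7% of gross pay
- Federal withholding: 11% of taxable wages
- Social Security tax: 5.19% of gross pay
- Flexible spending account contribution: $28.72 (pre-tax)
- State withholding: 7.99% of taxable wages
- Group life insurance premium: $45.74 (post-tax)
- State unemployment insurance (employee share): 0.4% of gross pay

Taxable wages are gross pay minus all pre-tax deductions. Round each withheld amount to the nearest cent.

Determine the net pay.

Gross pay: 37 × $24.88 = $920.56
Flexible spending account contribution: $28.72
Taxable wages = $920.56 − $28.72 = $891.84
State withholding: $891.84 × 0.0799 = $71.26
Federal withholding: $891.84 × 0.11 = $98.10
State disability insurance: $920.56 × 0.017 = $15.65
Social Security tax: $920.56 × 0.0519 = $47.78
State unemployment insurance (employee share): $920.56 × 0.004 = $3.68
Group life insurance premium: $45.74
Total deductions = $28.72 + $71.26 + $98.10 + $15.65 + $47.78 + $3.68 + $45.74 = $310.93
Net pay = $920.56 − $310.93 = $609.63

$609.63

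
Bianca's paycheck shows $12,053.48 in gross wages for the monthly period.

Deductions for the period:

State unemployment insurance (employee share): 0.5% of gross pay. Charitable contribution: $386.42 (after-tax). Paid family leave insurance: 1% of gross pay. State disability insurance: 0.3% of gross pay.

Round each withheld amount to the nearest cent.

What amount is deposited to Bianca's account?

Paid family leave insurance: $12,053.48 × 0.01 = $120.53
State unemployment insurance (employee share): $12,053.48 × 0.005 = $60.27
State disability insurance: $12,053.48 × 0.003 = $36.16
Charitable contribution: $386.42
Total deductions = $120.53 + $60.27 + $36.16 + $386.42 = $603.38
Net pay = $12,053.48 − $603.38 = $11,450.10

$11,450.10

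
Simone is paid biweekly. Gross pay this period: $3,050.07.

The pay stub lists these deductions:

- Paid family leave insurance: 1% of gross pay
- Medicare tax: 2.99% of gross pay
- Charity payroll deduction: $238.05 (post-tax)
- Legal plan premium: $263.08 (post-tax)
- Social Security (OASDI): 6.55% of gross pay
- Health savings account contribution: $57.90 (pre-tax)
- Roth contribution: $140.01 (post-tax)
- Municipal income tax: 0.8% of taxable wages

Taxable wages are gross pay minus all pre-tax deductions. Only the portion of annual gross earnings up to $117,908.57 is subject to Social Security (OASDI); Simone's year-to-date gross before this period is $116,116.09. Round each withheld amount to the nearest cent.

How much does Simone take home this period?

$2,087.98

Health savings account contribution: $57.90
Taxable wages = $3,050.07 − $57.90 = $2,992.17
Municipal income tax: $2,992.17 × 0.008 = $23.94
Medicare tax: $3,050.07 × 0.0299 = $91.20
Social Security (OASDI): only $117,908.57 − $116,116.09 = $1,792.48 of this check is subject → $1,792.48 × 0.0655 = $117.41
Paid family leave insurance: $3,050.07 × 0.01 = $30.50
Legal plan premium: $263.08
Charity payroll deduction: $238.05
Roth contribution: $140.01
Total deductions = $57.90 + $23.94 + $91.20 + $117.41 + $30.50 + $263.08 + $238.05 + $140.01 = $962.09
Net pay = $3,050.07 − $962.09 = $2,087.98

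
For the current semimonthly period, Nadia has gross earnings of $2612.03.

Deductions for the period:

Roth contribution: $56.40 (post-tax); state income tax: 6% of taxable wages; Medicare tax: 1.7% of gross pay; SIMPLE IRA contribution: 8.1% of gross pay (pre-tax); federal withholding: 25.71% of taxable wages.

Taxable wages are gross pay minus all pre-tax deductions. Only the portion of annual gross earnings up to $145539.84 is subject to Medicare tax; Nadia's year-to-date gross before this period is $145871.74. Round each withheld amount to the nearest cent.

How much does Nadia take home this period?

SIMPLE IRA contribution: $2612.03 × 0.081 = $211.57
Taxable wages = $2612.03 − $211.57 = $2400.46
Federal withholding: $2400.46 × 0.2571 = $617.16
State income tax: $2400.46 × 0.06 = $144.03
Medicare tax: annual cap $145539.84 already reached (YTD $145871.74), so $0.00
Roth contribution: $56.40
Total deductions = $211.57 + $617.16 + $144.03 + $0.00 + $56.40 = $1029.16
Net pay = $2612.03 − $1029.16 = $1582.87

$1582.87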